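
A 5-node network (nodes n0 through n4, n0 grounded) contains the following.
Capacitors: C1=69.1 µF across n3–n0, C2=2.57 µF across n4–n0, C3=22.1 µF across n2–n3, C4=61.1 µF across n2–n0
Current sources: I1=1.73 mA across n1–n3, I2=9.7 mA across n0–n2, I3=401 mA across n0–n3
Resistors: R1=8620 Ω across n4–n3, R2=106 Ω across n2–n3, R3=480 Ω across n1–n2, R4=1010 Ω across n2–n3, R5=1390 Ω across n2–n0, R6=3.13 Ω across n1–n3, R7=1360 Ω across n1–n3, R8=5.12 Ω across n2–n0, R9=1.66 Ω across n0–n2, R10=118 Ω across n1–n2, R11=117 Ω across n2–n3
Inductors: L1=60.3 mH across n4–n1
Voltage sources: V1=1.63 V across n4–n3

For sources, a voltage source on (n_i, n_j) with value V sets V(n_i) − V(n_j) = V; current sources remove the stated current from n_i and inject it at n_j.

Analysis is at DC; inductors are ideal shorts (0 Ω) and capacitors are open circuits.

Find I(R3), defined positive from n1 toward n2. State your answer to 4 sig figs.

Apply KCL at each of the 4 non-ground nodes and solve the resulting linear system.
Node n1: branches {I1, L1, R3, R6, R7, R10} → V_1 = 15.14
Node n2: branches {R2, R3, R4, C3, R5, C4, R8, I2, R9, R10, R11} → V_2 = 0.5144
Node n3: branches {C1, I1, R1, R2, R4, C3, R6, R7, R11, I3, V1} → V_3 = 13.51
Node n4: branches {R1, C2, L1, V1} → V_4 = 15.14
Source currents: i(L1)=0.6781, i(V1)=-0.6783

0.03047 A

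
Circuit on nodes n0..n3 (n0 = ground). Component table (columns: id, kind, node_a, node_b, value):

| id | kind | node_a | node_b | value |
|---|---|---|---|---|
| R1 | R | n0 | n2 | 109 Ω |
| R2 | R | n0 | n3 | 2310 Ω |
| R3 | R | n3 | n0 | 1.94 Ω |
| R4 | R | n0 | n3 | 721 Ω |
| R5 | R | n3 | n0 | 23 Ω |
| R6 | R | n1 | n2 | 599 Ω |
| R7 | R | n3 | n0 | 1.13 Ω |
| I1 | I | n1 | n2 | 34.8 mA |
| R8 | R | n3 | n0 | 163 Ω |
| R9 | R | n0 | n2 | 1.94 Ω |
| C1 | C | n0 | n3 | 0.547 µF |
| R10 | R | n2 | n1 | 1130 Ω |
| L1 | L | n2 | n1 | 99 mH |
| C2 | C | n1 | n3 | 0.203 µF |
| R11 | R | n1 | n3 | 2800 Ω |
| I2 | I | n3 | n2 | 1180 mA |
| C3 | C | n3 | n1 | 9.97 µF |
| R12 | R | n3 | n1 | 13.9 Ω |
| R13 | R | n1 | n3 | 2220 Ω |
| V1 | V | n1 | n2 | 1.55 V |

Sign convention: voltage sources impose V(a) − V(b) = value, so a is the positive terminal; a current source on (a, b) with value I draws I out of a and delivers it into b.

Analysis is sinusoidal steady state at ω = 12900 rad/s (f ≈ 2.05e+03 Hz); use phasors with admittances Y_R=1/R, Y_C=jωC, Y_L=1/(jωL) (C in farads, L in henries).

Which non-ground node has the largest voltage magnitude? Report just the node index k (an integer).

1

MNA unknowns: 3 node voltages V₁..V_3 plus 1 source current (V1)
R1: Y=0.009174+0.000j on G[0,2]
R2: Y=0.0004329+0.000j on G[0,3]
R3: Y=0.5155+0.000j on G[3,0]
R4: Y=0.001387+0.000j on G[0,3]
R5: Y=0.04348+0.000j on G[3,0]
R6: Y=0.001669+0.000j on G[1,2]
R7: Y=0.8850+0.000j on G[3,0]
I1: z[1]−=0.0348, z[2]+=0.0348
R8: Y=0.006135+0.000j on G[3,0]
R9: Y=0.5155+0.000j on G[0,2]
C1: Y=0.000+0.007056j on G[0,3]
R10: Y=0.0008850+0.000j on G[2,1]
L1: Y=0.000-0.0007830j on G[2,1]
C2: Y=0.000+0.002619j on G[1,3]
R11: Y=0.0003571+0.000j on G[1,3]
I2: z[3]−=1.18, z[2]+=1.18
C3: Y=0.000+0.1286j on G[3,1]
R12: Y=0.07194+0.000j on G[3,1]
R13: Y=0.0004505+0.000j on G[1,3]
V1: row V1−V2=1.55, i_V1 at 1,2
solve → V1=3.045-0.7538j, V2=1.495-0.7538j, V3=-0.5389+0.2750j
aux → i_V1=-0.4345-0.3942j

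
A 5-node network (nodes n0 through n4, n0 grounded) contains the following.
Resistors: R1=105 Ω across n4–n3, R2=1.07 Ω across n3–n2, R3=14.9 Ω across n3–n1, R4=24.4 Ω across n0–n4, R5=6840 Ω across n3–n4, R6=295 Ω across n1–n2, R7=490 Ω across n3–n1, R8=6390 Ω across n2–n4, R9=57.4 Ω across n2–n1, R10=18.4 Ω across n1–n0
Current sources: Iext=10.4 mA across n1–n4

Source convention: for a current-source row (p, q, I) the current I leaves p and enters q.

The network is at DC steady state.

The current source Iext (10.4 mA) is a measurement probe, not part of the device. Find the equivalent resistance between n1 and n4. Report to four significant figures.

MNA unknowns: 4 node voltages V₁..V_4
R1: Y=0.009524 on G[4,3]
R2: Y=0.9346 on G[3,2]
R3: Y=0.06711 on G[3,1]
R4: Y=0.04098 on G[0,4]
R5: Y=0.0001462 on G[3,4]
R6: Y=0.003390 on G[1,2]
R7: Y=0.002041 on G[3,1]
R8: Y=0.0001565 on G[2,4]
R9: Y=0.01742 on G[2,1]
R10: Y=0.05435 on G[1,0]
Iext: z[1]−=0.0104, z[4]+=0.0104
solve → V1=-0.1388, V2=-0.1075, V3=-0.1068, V4=0.1840

R_eq = 31.04 Ω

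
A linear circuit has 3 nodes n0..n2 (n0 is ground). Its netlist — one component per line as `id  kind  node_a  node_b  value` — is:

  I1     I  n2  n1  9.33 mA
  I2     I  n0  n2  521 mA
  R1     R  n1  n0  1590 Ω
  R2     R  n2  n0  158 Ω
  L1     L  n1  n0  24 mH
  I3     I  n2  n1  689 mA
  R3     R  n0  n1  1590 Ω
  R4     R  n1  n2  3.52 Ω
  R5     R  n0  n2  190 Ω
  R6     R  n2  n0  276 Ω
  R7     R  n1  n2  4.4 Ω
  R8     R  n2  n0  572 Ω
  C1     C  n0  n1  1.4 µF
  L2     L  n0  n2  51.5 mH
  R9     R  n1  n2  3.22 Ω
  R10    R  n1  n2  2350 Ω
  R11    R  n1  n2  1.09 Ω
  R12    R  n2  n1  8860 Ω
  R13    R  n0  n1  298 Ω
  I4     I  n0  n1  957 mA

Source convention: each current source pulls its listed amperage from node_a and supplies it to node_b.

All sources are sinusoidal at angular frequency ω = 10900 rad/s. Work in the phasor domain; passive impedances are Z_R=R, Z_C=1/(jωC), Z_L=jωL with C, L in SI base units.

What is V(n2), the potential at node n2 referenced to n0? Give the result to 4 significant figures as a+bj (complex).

56.72-25.65j V

Element admittances at ω=10900 rad/s:
  I1: injects 0.00933 A into n1 (from n2)
  I2: injects 0.521 A into n2 (from n0)
  Y(R1) = 0.0006289+0.000j S between n1,n0
  Y(R2) = 0.006329+0.000j S between n2,n0
  Y(L1) = 0.000-0.003823j S between n1,n0
  I3: injects 0.689 A into n1 (from n2)
  Y(R3) = 0.0006289+0.000j S between n0,n1
  Y(R4) = 0.2841+0.000j S between n1,n2
  Y(R5) = 0.005263+0.000j S between n0,n2
  Y(R6) = 0.003623+0.000j S between n2,n0
  Y(R7) = 0.2273+0.000j S between n1,n2
  Y(R8) = 0.001748+0.000j S between n2,n0
  Y(C1) = 0.000+0.01526j S between n0,n1
  Y(L2) = 0.000-0.001781j S between n0,n2
  Y(R9) = 0.3106+0.000j S between n1,n2
  Y(R10) = 0.0004255+0.000j S between n1,n2
  Y(R11) = 0.9174+0.000j S between n1,n2
  Y(R12) = 0.0001129+0.000j S between n2,n1
  Y(R13) = 0.003356+0.000j S between n0,n1
  I4: injects 0.957 A into n1 (from n0)
Assemble and solve the 2×2 MNA system:
  V(n1)=57.35-25.96j  V(n2)=56.72-25.65j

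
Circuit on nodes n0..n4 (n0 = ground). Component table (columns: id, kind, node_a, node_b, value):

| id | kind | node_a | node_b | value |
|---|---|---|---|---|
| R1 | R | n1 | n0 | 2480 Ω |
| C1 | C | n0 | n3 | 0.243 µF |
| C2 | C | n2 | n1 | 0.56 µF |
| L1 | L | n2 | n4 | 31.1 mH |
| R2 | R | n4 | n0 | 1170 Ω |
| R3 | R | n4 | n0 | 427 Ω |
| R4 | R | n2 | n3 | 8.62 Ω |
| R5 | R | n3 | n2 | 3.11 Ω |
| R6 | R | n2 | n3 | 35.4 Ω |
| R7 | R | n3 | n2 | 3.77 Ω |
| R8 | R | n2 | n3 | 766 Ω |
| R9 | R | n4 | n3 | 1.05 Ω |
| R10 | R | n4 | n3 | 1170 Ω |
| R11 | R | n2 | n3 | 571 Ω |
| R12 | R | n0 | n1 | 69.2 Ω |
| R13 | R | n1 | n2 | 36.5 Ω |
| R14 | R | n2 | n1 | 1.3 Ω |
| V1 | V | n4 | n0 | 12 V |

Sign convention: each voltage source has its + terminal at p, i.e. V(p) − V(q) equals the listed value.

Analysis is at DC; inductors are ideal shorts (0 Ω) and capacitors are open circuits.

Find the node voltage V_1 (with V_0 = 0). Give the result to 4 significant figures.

Element admittances at DC:
  Y(R1) = 0.0004032 S between n1,n0
  Y(C1) = 0.000 S between n0,n3
  Y(C2) = 0.000 S between n2,n1
  L1: short n2↔n4 (DC inductor)
  Y(R2) = 0.0008547 S between n4,n0
  Y(R3) = 0.002342 S between n4,n0
  Y(R4) = 0.1160 S between n2,n3
  Y(R5) = 0.3215 S between n3,n2
  Y(R6) = 0.02825 S between n2,n3
  Y(R7) = 0.2653 S between n3,n2
  Y(R8) = 0.001305 S between n2,n3
  Y(R9) = 0.9524 S between n4,n3
  Y(R10) = 0.0008547 S between n4,n3
  Y(R11) = 0.001751 S between n2,n3
  Y(R12) = 0.01445 S between n0,n1
  Y(R13) = 0.02740 S between n1,n2
  Y(R14) = 0.7692 S between n2,n1
  V1: constraint V(n4)−V(n0) = 12
Assemble and solve the 6×6 MNA system:
  V(n1)=11.78  V(n2)=12.00  V(n3)=12.00  V(n4)=12.00
  i(L1)=-0.1750  i(V1)=-0.2133

11.78 V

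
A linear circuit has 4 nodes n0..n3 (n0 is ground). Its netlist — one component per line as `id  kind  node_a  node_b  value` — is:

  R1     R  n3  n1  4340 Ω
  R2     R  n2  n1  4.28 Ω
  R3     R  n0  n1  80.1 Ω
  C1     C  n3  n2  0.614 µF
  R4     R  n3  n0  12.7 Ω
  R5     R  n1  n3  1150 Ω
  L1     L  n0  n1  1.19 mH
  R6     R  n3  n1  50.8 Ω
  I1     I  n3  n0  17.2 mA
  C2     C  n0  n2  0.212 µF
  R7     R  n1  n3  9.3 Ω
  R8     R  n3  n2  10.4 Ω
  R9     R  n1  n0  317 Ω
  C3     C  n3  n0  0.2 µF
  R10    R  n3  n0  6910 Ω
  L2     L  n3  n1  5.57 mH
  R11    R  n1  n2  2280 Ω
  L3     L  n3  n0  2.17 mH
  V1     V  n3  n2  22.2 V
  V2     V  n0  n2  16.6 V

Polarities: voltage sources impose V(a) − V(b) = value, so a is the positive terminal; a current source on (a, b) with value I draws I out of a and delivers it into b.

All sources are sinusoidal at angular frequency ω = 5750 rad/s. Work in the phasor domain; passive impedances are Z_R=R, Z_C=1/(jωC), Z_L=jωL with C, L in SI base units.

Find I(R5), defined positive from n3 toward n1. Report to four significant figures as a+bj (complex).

0.01069+0.003131j A

Apply KCL at each of the 3 non-ground nodes and solve the resulting linear system.
Node n1: branches {R1, R2, R3, R5, L1, R6, R7, R9, L2, R11} → V_1 = -6.689-3.601j
Node n2: branches {R2, C1, C2, R8, R11, V1, V2} → V_2 = -16.60+0.000j
Node n3: branches {R1, C1, R4, R5, R6, I1, R7, R8, C3, R10, L2, L3, V1} → V_3 = 5.600+0.000j
Source currents: i(V1)=-4.283+0.2857j, i(V2)=-0.1719+0.4586j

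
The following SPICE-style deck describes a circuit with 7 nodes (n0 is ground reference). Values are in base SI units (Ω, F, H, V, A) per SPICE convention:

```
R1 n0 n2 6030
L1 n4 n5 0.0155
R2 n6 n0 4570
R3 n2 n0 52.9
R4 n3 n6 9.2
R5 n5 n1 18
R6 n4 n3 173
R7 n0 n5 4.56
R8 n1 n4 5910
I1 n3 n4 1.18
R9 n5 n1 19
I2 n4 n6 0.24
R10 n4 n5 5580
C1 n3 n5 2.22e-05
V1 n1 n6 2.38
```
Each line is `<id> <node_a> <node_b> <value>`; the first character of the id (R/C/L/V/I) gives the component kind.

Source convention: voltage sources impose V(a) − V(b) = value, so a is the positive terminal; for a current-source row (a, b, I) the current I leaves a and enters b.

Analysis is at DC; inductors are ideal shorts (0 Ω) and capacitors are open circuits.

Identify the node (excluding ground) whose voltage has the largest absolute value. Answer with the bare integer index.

3

Element admittances at DC:
  Y(R1) = 0.0001658 S between n0,n2
  L1: short n4↔n5 (DC inductor)
  Y(R2) = 0.0002188 S between n6,n0
  Y(R3) = 0.01890 S between n2,n0
  Y(R4) = 0.1087 S between n3,n6
  Y(R5) = 0.05556 S between n5,n1
  Y(R6) = 0.005780 S between n4,n3
  Y(R7) = 0.2193 S between n0,n5
  Y(R8) = 0.0001692 S between n1,n4
  I1: injects 1.18 A into n4 (from n3)
  Y(R9) = 0.05263 S between n5,n1
  I2: injects 0.24 A into n6 (from n4)
  Y(R10) = 0.0001792 S between n4,n5
  Y(C1) = 0.000 S between n3,n5
  V1: constraint V(n1)−V(n6) = 2.38
Assemble and solve the 8×8 MNA system:
  V(n1)=-7.590  V(n2)=0.000  V(n3)=-19.77  V(n4)=0.009948  V(n5)=0.009948  V(n6)=-9.970
  i(L1)=0.8244  i(V1)=0.8235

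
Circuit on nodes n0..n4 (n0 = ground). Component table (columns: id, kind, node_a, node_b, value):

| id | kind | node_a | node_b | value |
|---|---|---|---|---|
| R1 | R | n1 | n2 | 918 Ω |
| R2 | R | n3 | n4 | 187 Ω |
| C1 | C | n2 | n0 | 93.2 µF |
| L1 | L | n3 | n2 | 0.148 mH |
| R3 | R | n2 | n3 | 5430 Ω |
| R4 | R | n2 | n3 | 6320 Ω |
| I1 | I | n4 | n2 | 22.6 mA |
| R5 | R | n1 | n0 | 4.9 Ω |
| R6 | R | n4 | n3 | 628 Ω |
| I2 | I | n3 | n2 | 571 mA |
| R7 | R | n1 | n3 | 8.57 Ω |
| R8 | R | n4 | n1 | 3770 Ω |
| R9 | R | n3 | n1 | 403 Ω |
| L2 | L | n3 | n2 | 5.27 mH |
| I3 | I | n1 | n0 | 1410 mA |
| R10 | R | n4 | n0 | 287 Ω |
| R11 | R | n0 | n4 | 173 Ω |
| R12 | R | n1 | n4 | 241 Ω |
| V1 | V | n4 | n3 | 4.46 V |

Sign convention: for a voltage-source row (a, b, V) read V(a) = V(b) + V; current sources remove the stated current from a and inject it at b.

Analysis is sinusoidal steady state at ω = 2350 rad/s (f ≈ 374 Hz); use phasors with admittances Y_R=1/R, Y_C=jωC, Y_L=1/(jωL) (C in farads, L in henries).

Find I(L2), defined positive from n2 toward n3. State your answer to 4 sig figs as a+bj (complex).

0.03042+0.004727j A

Element admittances at ω=2350 rad/s:
  Y(R1) = 0.001089+0.000j S between n1,n2
  Y(R2) = 0.005348+0.000j S between n3,n4
  Y(C1) = 0.000+0.2190j S between n2,n0
  Y(L1) = 0.000-2.875j S between n3,n2
  Y(R3) = 0.0001842+0.000j S between n2,n3
  Y(R4) = 0.0001582+0.000j S between n2,n3
  I1: injects 0.0226 A into n2 (from n4)
  Y(R5) = 0.2041+0.000j S between n1,n0
  Y(R6) = 0.001592+0.000j S between n4,n3
  I2: injects 0.571 A into n2 (from n3)
  Y(R7) = 0.1167+0.000j S between n1,n3
  Y(R8) = 0.0002653+0.000j S between n4,n1
  Y(R9) = 0.002481+0.000j S between n3,n1
  Y(L2) = 0.000-0.08075j S between n3,n2
  I3: injects 1.41 A into n0 (from n1)
  Y(R10) = 0.003484+0.000j S between n4,n0
  Y(R11) = 0.005780+0.000j S between n0,n4
  Y(R12) = 0.004149+0.000j S between n1,n4
  V1: constraint V(n4)−V(n3) = 4.46
Assemble and solve the 5×5 MNA system:
  V(n1)=-4.510+0.7658j  V(n2)=-0.7988+2.393j  V(n3)=-0.7403+2.016j  V(n4)=3.720+2.016j
  i(V1)=-0.1243-0.02420j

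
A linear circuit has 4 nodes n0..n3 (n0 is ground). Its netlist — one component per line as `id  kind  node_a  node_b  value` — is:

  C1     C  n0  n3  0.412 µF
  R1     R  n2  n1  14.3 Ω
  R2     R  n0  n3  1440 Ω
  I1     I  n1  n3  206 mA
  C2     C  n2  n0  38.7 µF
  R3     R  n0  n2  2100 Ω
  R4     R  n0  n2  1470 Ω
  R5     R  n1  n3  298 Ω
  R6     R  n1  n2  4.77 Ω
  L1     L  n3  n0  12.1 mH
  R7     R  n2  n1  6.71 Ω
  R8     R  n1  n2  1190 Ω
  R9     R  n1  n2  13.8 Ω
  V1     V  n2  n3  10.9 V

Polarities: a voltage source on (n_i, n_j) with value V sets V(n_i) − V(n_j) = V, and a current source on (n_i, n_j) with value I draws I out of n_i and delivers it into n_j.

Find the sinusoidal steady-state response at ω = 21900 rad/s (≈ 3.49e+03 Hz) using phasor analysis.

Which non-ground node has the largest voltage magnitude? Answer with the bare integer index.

MNA unknowns: 3 node voltages V₁..V_3 plus 1 source current (V1)
C1: Y=0.000+0.009023j on G[0,3]
R1: Y=0.06993+0.000j on G[2,1]
R2: Y=0.0006944+0.000j on G[0,3]
I1: z[1]−=0.206, z[3]+=0.206
C2: Y=0.000+0.8475j on G[2,0]
R3: Y=0.0004762+0.000j on G[0,2]
R4: Y=0.0006803+0.000j on G[0,2]
R5: Y=0.003356+0.000j on G[1,3]
R6: Y=0.2096+0.000j on G[1,2]
L1: Y=0.000-0.003774j on G[3,0]
R7: Y=0.1490+0.000j on G[2,1]
R8: Y=0.0008403+0.000j on G[1,2]
R9: Y=0.07246+0.000j on G[1,2]
V1: row V2−V3=10.9, i_V1 at 2,3
solve → V1=-0.4130-0.008731j, V2=0.06711-0.008731j, V3=-10.83-0.008731j
aux → i_V1=-0.2484-0.05687j

3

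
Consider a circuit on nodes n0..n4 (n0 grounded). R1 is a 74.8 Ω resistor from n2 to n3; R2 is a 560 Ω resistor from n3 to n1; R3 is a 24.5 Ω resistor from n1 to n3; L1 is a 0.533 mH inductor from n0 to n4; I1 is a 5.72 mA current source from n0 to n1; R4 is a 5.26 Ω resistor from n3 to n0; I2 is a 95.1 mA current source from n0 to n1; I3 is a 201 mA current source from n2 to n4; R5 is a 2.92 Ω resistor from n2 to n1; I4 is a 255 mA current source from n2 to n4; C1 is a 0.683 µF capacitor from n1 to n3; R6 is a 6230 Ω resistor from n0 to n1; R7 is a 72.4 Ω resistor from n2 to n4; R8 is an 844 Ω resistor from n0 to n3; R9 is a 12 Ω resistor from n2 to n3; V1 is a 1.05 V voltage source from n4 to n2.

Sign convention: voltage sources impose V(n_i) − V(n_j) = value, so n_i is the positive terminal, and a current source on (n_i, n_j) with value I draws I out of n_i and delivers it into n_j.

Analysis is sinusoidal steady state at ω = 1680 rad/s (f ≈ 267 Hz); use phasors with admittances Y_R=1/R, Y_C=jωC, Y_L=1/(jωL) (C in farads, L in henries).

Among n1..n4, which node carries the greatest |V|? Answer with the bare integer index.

2

Apply KCL at each of the 4 non-ground nodes and solve the resulting linear system.
Node n1: branches {R2, R3, I1, I2, R5, C1, R6} → V_1 = -0.7054+0.1485j
Node n2: branches {R1, I3, R5, I4, R7, R9, V1} → V_2 = -1.039+0.1581j
Node n3: branches {R1, R2, R3, R4, C1, R8, R9} → V_3 = -0.3951+0.06430j
Node n4: branches {L1, I3, I4, R7, V1} → V_4 = 0.01104+0.1581j
Source currents: i(V1)=0.2650+0.01232j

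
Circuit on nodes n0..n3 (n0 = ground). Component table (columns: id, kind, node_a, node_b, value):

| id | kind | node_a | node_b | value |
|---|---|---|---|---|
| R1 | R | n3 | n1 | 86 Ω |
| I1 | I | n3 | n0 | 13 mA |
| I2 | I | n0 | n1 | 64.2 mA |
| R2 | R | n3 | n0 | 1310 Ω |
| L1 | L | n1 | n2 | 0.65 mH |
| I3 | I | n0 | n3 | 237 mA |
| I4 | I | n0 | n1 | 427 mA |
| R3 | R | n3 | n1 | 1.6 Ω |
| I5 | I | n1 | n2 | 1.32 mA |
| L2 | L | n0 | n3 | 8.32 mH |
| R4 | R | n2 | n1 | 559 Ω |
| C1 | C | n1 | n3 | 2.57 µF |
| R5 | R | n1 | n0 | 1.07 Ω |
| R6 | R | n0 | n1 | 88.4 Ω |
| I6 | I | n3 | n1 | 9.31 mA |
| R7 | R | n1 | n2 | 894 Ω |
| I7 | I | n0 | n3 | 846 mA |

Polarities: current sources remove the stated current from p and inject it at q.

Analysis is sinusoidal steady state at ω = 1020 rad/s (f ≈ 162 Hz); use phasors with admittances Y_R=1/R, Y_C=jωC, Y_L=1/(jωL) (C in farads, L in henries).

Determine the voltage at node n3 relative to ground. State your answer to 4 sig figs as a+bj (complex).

MNA unknowns: 3 node voltages V₁..V_3
R1: Y=0.01163+0.000j on G[3,1]
I1: z[3]−=0.013, z[0]+=0.013
I2: z[0]−=0.0642, z[1]+=0.0642
R2: Y=0.0007634+0.000j on G[3,0]
L1: Y=0.000-1.508j on G[1,2]
I3: z[0]−=0.237, z[3]+=0.237
I4: z[0]−=0.427, z[1]+=0.427
R3: Y=0.6250+0.000j on G[3,1]
I5: z[1]−=0.00132, z[2]+=0.00132
L2: Y=0.000-0.1178j on G[0,3]
R4: Y=0.001789+0.000j on G[2,1]
C1: Y=0.000+0.002621j on G[1,3]
R5: Y=0.9346+0.000j on G[1,0]
R6: Y=0.01131+0.000j on G[0,1]
I6: z[3]−=0.00931, z[1]+=0.00931
R7: Y=0.001119+0.000j on G[1,2]
I7: z[0]−=0.846, z[3]+=0.846
solve → V1=1.532+0.3761j, V2=1.532+0.3770j, V3=3.025+0.9288j

3.025+0.9288j V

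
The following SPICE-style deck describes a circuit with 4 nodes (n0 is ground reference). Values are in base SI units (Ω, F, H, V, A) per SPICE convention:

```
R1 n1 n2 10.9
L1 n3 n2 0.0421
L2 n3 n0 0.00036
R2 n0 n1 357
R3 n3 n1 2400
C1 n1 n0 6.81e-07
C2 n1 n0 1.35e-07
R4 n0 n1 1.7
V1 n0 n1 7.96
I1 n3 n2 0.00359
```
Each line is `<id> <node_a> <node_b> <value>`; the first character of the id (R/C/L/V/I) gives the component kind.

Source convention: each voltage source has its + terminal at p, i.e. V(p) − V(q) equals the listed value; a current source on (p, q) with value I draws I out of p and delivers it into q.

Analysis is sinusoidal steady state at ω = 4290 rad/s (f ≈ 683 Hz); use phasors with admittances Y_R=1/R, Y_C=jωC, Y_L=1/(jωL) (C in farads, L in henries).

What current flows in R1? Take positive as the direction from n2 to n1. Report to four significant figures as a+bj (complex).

Apply KCL at each of the 3 non-ground nodes and solve the resulting linear system.
Node n1: branches {R1, R2, R3, C1, C2, R4, V1} → V_1 = -7.960+0.000j
Node n2: branches {R1, L1, I1} → V_2 = -7.893-0.4723j
Node n3: branches {L1, L2, R3, I1} → V_3 = -0.06693-0.01454j
Source currents: i(V1)=-4.714+0.01547j

0.006125-0.04333j A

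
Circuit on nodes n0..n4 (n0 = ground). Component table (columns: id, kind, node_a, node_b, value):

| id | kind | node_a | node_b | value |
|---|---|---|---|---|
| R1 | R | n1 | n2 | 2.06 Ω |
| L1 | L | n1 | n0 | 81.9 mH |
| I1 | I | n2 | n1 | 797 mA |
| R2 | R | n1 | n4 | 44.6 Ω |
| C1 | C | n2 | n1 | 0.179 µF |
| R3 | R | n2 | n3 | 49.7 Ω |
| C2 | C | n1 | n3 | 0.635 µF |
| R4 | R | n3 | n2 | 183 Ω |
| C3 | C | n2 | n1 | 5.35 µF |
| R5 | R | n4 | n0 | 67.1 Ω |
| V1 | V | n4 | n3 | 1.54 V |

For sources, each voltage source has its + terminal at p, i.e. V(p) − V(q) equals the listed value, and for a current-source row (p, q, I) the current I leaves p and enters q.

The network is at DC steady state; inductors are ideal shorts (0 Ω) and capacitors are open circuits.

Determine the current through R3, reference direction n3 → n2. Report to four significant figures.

Apply KCL at each of the 4 non-ground nodes and solve the resulting linear system.
Node n1: branches {R1, L1, I1, R2, C1, C2, C3} → V_1 = 0.000
Node n2: branches {R1, I1, C1, R3, R4, C3} → V_2 = -1.639
Node n3: branches {R3, C2, R4, V1} → V_3 = -1.580
Node n4: branches {R2, R5, V1} → V_4 = -0.04015
Source currents: i(L1)=0.0005984, i(V1)=0.001499

0.001179 A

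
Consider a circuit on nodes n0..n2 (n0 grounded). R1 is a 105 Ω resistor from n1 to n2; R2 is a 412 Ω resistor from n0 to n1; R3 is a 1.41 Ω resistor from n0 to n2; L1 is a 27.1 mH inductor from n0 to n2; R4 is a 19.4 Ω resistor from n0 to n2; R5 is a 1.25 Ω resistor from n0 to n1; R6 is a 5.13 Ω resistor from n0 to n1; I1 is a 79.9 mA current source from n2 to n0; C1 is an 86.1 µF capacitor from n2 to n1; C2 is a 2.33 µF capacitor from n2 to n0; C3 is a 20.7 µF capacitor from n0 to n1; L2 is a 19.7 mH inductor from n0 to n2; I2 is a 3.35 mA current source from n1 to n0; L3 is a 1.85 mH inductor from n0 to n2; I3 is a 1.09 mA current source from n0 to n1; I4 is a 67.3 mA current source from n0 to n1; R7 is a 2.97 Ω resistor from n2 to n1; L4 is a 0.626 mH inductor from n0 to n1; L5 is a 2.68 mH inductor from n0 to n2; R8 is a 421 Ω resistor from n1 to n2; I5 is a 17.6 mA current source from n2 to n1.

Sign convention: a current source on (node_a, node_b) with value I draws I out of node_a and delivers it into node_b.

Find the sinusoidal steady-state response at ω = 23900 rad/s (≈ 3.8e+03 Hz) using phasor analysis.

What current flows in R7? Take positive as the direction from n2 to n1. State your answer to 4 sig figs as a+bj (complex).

Apply KCL at each of the 2 non-ground nodes and solve the resulting linear system.
Node n1: branches {R1, R2, R5, R6, C1, C3, I2, I3, I4, R7, L4, R8, I5} → V_1 = -0.005533-0.01465j
Node n2: branches {R1, R3, L1, R4, I1, C1, C2, L2, L3, R7, L5, R8, I5} → V_2 = -0.02011+0.02268j

-0.004907+0.01257j A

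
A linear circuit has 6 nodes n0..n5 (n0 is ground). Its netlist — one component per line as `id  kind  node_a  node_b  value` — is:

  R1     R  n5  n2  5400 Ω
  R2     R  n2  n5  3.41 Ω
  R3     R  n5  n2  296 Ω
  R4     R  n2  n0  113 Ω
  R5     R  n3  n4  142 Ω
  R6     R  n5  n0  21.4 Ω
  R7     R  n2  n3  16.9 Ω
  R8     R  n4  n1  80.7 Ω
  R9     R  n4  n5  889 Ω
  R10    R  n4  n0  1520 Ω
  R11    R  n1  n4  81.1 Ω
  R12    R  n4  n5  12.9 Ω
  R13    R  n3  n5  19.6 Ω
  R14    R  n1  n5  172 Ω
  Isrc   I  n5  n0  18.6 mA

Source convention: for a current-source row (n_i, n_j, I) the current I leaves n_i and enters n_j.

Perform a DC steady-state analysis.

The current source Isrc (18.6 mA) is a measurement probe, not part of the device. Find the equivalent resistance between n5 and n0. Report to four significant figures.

R_eq = 17.86 Ω

Apply KCL at each of the 5 non-ground nodes and solve the resulting linear system.
Node n1: branches {R8, R11, R14} → V_1 = -0.3299
Node n2: branches {R1, R2, R3, R4, R7} → V_2 = -0.3234
Node n3: branches {R5, R7, R13} → V_3 = -0.3276
Node n4: branches {R5, R8, R9, R10, R11, R12} → V_4 = -0.3294
Node n5: branches {R1, R2, R3, R6, R9, R12, R13, R14, Isrc} → V_5 = -0.3322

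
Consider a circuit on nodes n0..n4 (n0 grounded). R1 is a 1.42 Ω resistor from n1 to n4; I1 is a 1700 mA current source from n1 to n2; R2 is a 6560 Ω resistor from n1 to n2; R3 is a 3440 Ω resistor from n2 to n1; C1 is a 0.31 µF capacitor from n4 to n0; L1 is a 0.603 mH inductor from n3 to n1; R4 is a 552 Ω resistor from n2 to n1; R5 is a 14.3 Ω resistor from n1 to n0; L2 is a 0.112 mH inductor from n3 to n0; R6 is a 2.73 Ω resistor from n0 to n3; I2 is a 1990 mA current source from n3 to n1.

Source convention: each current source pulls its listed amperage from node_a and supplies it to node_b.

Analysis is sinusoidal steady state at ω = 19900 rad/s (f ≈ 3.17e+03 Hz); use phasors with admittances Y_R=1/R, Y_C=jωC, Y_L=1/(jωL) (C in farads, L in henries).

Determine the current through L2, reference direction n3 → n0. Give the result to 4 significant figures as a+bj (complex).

-0.9276-0.2041j A

Element admittances at ω=19900 rad/s:
  Y(R1) = 0.7042+0.000j S between n1,n4
  I1: injects 1.7 A into n2 (from n1)
  Y(R2) = 0.0001524+0.000j S between n1,n2
  Y(R3) = 0.0002907+0.000j S between n2,n1
  Y(C1) = 0.000+0.006169j S between n4,n0
  Y(L1) = 0.000-0.08334j S between n3,n1
  Y(R4) = 0.001812+0.000j S between n2,n1
  Y(R5) = 0.06993+0.000j S between n1,n0
  Y(L2) = 0.000-0.4487j S between n3,n0
  Y(R6) = 0.3663+0.000j S between n0,n3
  I2: injects 1.99 A into n1 (from n3)
Assemble and solve the 4×4 MNA system:
  V(n1)=11.99+12.68j  V(n2)=766.0+12.68j  V(n3)=0.4549-2.067j  V(n4)=12.10+12.57j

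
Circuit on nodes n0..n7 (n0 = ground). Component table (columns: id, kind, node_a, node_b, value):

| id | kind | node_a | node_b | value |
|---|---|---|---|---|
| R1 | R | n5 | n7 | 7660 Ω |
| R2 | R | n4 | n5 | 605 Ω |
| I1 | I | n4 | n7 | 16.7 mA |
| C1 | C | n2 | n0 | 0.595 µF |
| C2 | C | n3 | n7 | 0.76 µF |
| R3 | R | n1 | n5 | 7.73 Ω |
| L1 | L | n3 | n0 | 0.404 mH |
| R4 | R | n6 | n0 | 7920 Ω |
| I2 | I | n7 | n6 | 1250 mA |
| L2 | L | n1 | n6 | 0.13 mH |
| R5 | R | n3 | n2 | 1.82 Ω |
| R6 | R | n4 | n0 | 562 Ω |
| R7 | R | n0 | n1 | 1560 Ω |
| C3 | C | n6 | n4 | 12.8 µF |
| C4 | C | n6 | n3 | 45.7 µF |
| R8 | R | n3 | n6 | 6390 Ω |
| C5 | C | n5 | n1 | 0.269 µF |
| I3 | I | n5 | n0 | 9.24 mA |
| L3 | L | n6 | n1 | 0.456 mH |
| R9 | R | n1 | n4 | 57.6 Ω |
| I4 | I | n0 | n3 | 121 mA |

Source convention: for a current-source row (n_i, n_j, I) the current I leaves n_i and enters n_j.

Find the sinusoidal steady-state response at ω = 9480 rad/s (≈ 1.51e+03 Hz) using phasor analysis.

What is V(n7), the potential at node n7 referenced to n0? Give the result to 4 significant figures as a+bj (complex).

Apply KCL at each of the 7 non-ground nodes and solve the resulting linear system.
Node n1: branches {R3, L2, R7, C5, L3, R9} → V_1 = 0.01837-2.396j
Node n2: branches {C1, R5} → V_2 = -0.01822+0.4372j
Node n3: branches {C2, L1, R5, C4, R8, I4} → V_3 = -0.02271+0.4370j
Node n4: branches {R2, I1, R6, C3, R9} → V_4 = 0.05533-2.242j
Node n5: branches {R1, R2, R3, C5, I3} → V_5 = -0.05136-2.219j
Node n6: branches {R4, I2, L2, C3, C4, R8, L3} → V_6 = 0.04413-2.387j
Node n7: branches {R1, I1, C2, I2} → V_7 = -3.171+171.6j

-3.171+171.6j V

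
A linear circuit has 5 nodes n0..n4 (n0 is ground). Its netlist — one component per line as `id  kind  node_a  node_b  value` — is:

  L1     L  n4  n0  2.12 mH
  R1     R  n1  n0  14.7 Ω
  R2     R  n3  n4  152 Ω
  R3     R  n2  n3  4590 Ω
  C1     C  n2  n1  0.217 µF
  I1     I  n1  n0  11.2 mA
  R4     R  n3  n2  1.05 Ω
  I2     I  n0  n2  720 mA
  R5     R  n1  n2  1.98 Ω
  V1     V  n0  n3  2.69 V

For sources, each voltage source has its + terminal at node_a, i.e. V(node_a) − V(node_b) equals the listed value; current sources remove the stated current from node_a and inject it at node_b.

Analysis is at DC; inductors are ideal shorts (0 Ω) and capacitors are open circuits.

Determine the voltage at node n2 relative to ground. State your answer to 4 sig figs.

MNA unknowns: 4 node voltages V₁..V_4 plus 2 source currents (L1, V1)
L1: row V4−V0=0, i_L1 at 4,0
R1: Y=0.06803 on G[1,0]
R2: Y=0.006579 on G[3,4]
R3: Y=0.0002179 on G[2,3]
C1: Y=0.000 on G[2,1]
I1: z[1]−=0.0112, z[0]+=0.0112
R4: Y=0.9524 on G[3,2]
I2: z[0]−=0.72, z[2]+=0.72
R5: Y=0.5051 on G[1,2]
V1: row V0−V3=2.69, i_V1 at 0,3
solve → V1=-1.632, V2=-1.829, V3=-2.690, V4=0.000
aux → i_L1=-0.01770, i_V1=-0.8375

-1.829 V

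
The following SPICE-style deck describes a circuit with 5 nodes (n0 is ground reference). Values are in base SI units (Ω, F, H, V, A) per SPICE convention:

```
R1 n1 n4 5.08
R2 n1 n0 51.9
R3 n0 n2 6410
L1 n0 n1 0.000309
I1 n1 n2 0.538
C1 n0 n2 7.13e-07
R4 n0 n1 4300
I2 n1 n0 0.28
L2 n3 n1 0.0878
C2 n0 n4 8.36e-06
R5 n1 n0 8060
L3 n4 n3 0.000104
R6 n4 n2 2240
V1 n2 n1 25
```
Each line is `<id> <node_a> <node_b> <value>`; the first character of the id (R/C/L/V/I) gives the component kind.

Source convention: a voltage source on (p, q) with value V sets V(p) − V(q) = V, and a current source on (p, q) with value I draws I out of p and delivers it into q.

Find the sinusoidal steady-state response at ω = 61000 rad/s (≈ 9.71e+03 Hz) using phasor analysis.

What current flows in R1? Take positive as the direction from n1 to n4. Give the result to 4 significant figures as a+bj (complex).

-0.1890-1.018j A

Apply KCL at each of the 4 non-ground nodes and solve the resulting linear system.
Node n1: branches {R1, R2, L1, I1, R4, I2, L2, R5, V1} → V_1 = -2.961-4.821j
Node n2: branches {R3, I1, C1, R6, V1} → V_2 = 22.04-4.821j
Node n3: branches {L2, L3} → V_3 = -2.002+0.3454j
Node n4: branches {R1, C2, L3, R6} → V_4 = -2.001+0.3515j
Source currents: i(V1)=0.3142-0.9555j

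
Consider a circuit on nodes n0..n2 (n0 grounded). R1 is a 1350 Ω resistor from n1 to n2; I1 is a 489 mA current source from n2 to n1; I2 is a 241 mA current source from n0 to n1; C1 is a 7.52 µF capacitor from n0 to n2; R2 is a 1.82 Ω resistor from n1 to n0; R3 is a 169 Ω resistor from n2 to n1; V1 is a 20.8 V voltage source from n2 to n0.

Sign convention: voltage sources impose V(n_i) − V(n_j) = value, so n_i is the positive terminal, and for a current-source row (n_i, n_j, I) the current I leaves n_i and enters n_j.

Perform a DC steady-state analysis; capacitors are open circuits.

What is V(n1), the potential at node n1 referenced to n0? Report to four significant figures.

1.562 V

MNA unknowns: 2 node voltages V₁..V_2 plus 1 source current (V1)
R1: Y=0.0007407 on G[1,2]
I1: z[2]−=0.489, z[1]+=0.489
I2: z[0]−=0.241, z[1]+=0.241
C1: Y=0.000 on G[0,2]
R2: Y=0.5495 on G[1,0]
R3: Y=0.005917 on G[2,1]
V1: row V2−V0=20.8, i_V1 at 2,0
solve → V1=1.562, V2=20.80
aux → i_V1=-0.6171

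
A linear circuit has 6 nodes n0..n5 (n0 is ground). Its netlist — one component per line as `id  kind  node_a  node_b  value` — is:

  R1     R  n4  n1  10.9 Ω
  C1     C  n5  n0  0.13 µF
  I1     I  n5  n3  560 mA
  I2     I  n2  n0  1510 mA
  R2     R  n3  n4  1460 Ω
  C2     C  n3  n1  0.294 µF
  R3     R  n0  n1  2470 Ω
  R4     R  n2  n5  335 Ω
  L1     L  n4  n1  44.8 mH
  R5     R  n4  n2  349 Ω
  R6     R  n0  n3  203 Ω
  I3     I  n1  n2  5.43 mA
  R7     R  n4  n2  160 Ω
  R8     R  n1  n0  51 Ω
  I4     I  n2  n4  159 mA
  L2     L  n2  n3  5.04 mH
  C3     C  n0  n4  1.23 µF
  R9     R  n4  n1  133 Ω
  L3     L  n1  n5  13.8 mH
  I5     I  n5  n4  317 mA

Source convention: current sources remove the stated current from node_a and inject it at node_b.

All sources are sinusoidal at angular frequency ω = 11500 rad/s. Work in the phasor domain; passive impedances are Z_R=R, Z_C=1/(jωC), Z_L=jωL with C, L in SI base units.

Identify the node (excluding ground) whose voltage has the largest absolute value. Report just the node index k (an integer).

5

Apply KCL at each of the 5 non-ground nodes and solve the resulting linear system.
Node n1: branches {R1, C2, R3, L1, I3, R8, R9, L3} → V_1 = -42.11+25.37j
Node n2: branches {I2, R4, R5, I3, R7, I4, L2} → V_2 = -102.3-18.25j
Node n3: branches {I1, R2, C2, R6, L2} → V_3 = -98.39+49.32j
Node n4: branches {R1, R2, L1, R5, R7, I4, C3, R9, I5} → V_4 = -39.65+27.06j
Node n5: branches {C1, I1, R4, L3, I5} → V_5 = -127.0-133.9j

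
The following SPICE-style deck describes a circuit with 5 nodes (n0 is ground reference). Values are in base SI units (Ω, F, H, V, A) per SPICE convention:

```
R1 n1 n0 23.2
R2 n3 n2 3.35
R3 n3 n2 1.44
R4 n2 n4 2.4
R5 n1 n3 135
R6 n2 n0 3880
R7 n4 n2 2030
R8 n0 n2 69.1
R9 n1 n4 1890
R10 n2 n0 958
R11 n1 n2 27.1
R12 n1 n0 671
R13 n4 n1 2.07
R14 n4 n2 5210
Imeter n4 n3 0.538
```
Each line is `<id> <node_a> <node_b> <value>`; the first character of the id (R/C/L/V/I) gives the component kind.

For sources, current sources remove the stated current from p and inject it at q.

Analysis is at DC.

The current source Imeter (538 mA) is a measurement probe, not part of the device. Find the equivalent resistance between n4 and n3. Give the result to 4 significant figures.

R_eq = 3.111 Ω

Apply KCL at each of the 4 non-ground nodes and solve the resulting linear system.
Node n1: branches {R1, R5, R9, R11, R12, R13} → V_1 = -0.2658
Node n2: branches {R2, R3, R4, R6, R7, R8, R10, R11, R14} → V_2 = 0.7516
Node n3: branches {R2, R3, R5, Imeter} → V_3 = 1.282
Node n4: branches {R4, R7, R9, R13, R14, Imeter} → V_4 = -0.3917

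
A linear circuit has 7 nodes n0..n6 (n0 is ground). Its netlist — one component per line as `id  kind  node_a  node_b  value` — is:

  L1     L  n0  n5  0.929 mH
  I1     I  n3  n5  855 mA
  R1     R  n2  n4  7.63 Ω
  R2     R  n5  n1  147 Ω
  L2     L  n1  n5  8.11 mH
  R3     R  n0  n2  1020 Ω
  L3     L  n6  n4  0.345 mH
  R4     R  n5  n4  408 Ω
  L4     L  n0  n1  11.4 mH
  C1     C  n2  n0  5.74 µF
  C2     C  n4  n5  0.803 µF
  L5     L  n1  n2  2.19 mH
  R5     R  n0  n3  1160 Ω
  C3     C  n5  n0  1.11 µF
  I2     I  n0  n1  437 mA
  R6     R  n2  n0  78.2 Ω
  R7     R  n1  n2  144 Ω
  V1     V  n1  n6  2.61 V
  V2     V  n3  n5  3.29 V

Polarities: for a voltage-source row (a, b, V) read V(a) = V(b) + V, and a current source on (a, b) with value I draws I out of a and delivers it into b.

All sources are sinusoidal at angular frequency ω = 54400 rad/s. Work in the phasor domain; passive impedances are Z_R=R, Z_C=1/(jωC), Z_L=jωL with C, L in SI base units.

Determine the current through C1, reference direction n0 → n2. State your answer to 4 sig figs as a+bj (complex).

-0.3782+0.03341j A

Element admittances at ω=54400 rad/s:
  Y(L1) = 0.000-0.01979j S between n0,n5
  I1: injects 0.855 A into n5 (from n3)
  Y(R1) = 0.1311+0.000j S between n2,n4
  Y(R2) = 0.006803+0.000j S between n5,n1
  Y(L2) = 0.000-0.002267j S between n1,n5
  Y(R3) = 0.0009804+0.000j S between n0,n2
  Y(L3) = 0.000-0.05328j S between n6,n4
  Y(R4) = 0.002451+0.000j S between n5,n4
  Y(L4) = 0.000-0.001612j S between n0,n1
  Y(C1) = 0.000+0.3123j S between n2,n0
  Y(C2) = 0.000+0.04368j S between n4,n5
  Y(L5) = 0.000-0.008394j S between n1,n2
  Y(R5) = 0.0008621+0.000j S between n0,n3
  Y(C3) = 0.000+0.06038j S between n5,n0
  I2: injects 0.437 A into n1 (from n0)
  Y(R6) = 0.01279+0.000j S between n2,n0
  Y(R7) = 0.006944+0.000j S between n1,n2
  V1: constraint V(n1)−V(n6) = 2.61
  V2: constraint V(n3)−V(n5) = 3.29
Assemble and solve the 8×8 MNA system:
  V(n1)=5.052+4.287j  V(n2)=-0.1070-1.211j  V(n3)=4.750-1.215j  V(n4)=2.142-1.554j  V(n5)=1.460-1.215j  V(n6)=2.442+4.287j
  i(V1)=0.3112-0.01601j  i(V2)=-0.8591+0.001047j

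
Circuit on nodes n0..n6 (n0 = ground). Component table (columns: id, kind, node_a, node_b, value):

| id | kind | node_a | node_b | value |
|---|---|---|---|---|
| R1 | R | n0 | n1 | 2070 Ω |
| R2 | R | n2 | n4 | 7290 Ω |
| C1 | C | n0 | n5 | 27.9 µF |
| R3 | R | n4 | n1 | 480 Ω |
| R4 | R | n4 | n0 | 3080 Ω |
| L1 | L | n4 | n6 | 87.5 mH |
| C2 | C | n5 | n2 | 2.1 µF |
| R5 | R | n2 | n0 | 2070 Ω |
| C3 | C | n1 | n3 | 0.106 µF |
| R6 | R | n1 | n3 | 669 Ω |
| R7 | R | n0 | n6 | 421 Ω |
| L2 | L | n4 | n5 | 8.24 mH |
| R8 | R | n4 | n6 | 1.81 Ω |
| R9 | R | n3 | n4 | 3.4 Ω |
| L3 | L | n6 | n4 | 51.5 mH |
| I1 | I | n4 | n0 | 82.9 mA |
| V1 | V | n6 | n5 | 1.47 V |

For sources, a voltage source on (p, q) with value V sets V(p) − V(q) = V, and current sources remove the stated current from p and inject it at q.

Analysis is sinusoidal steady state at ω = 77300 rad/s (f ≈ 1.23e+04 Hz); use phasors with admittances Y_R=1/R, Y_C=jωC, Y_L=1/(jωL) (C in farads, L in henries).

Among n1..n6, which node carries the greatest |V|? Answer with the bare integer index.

6

Element admittances at ω=77300 rad/s:
  Y(R1) = 0.0004831+0.000j S between n0,n1
  Y(R2) = 0.0001372+0.000j S between n2,n4
  Y(C1) = 0.000+2.157j S between n0,n5
  Y(R3) = 0.002083+0.000j S between n4,n1
  Y(R4) = 0.0003247+0.000j S between n4,n0
  Y(L1) = 0.000-0.0001478j S between n4,n6
  Y(C2) = 0.000+0.1623j S between n5,n2
  Y(R5) = 0.0004831+0.000j S between n2,n0
  Y(C3) = 0.000+0.008194j S between n1,n3
  Y(R6) = 0.001495+0.000j S between n1,n3
  Y(R7) = 0.002375+0.000j S between n0,n6
  Y(L2) = 0.000-0.001570j S between n4,n5
  Y(R8) = 0.5525+0.000j S between n4,n6
  Y(R9) = 0.2941+0.000j S between n3,n4
  Y(L3) = 0.000-0.0002512j S between n6,n4
  I1: injects 0.0829 A into n0 (from n4)
  V1: constraint V(n6)−V(n5) = 1.47
Assemble and solve the 7×7 MNA system:
  V(n1)=1.283+0.1044j  V(n2)=-0.0001969+0.03943j  V(n3)=1.316+0.04346j  V(n4)=1.318+0.04406j  V(n5)=-8.350e-05+0.04054j  V(n6)=1.470+0.04054j
  i(V1)=-0.08763+0.001907j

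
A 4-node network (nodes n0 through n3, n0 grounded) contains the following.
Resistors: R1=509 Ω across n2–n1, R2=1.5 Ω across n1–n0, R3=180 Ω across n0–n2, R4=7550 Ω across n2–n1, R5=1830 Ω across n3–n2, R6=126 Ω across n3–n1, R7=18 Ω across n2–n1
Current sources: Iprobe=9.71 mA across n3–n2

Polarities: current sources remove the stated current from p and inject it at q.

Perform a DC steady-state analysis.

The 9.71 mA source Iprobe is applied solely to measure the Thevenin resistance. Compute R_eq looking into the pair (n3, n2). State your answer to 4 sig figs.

Apply KCL at each of the 3 non-ground nodes and solve the resulting linear system.
Node n1: branches {R1, R2, R4, R6, R7} → V_1 = -0.001179
Node n2: branches {R1, R3, R4, R5, R7, Iprobe} → V_2 = 0.1415
Node n3: branches {R5, R6, Iprobe} → V_3 = -1.137

R_eq = 131.6 Ω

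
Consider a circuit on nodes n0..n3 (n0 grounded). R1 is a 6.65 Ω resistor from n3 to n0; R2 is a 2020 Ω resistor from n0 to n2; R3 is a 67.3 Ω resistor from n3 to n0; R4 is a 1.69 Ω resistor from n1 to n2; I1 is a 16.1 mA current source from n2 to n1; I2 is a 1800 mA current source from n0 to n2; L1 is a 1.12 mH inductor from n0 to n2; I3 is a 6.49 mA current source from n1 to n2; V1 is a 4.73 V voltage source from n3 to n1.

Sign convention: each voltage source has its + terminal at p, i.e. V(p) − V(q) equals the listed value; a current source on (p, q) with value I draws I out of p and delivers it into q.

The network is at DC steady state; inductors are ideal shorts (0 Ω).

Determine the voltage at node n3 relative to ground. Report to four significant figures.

3.710 V

MNA unknowns: 3 node voltages V₁..V_3 plus 2 source currents (L1, V1)
R1: Y=0.1504 on G[3,0]
R2: Y=0.0004950 on G[0,2]
R3: Y=0.01486 on G[3,0]
R4: Y=0.5917 on G[1,2]
I1: z[2]−=0.0161, z[1]+=0.0161
I2: z[0]−=1.8, z[2]+=1.8
L1: row V0−V2=0, i_L1 at 0,2
I3: z[1]−=0.00649, z[2]+=0.00649
V1: row V3−V1=4.73, i_V1 at 3,1
solve → V1=-1.020, V2=0.000, V3=3.710
aux → i_L1=-1.187, i_V1=-0.6131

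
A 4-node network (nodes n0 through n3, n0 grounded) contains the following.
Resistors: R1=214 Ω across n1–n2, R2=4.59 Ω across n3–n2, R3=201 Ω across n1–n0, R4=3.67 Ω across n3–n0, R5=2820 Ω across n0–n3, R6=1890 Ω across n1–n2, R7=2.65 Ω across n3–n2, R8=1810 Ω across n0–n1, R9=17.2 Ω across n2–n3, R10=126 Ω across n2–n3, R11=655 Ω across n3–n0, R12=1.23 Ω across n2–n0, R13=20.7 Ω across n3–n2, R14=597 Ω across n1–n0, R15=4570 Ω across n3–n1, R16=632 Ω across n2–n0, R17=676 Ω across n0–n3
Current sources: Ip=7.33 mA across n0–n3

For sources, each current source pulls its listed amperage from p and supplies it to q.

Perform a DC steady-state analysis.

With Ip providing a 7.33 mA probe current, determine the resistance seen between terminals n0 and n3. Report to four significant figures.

R_eq = 1.525 Ω

MNA unknowns: 3 node voltages V₁..V_3
R1: Y=0.004673 on G[1,2]
R2: Y=0.2179 on G[3,2]
R3: Y=0.004975 on G[1,0]
R4: Y=0.2725 on G[3,0]
R5: Y=0.0003546 on G[0,3]
R6: Y=0.0005291 on G[1,2]
R7: Y=0.3774 on G[3,2]
R8: Y=0.0005525 on G[0,1]
R9: Y=0.05814 on G[2,3]
R10: Y=0.007937 on G[2,3]
R11: Y=0.001527 on G[3,0]
R12: Y=0.8130 on G[2,0]
R13: Y=0.04831 on G[3,2]
R14: Y=0.001675 on G[1,0]
R15: Y=0.0002188 on G[3,1]
R16: Y=0.001582 on G[2,0]
R17: Y=0.001479 on G[0,3]
Ip: z[0]−=0.00733, z[3]+=0.00733
solve → V1=0.002334, V2=0.005193, V3=0.01118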